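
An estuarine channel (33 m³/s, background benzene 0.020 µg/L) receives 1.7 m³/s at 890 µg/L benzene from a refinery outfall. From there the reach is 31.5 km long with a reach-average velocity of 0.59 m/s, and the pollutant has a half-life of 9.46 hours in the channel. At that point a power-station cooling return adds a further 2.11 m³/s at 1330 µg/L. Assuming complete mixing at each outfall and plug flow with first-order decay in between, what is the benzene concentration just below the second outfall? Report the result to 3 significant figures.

90.1 µg/L

Flow-weighted average: C = (33.00·0.02000 + 1.700·890.0) / 34.70 = 1514/34.70 = 43.62 µg/L; combined flow 34.70 m³/s.
Travel time t = 31.5·1000 / 0.59 = 53390 s = 14.83 h.
Half-life 9.46 h → k = ln 2 / 9.46 = 0.07327 h⁻¹ = 1.759 d⁻¹.
After decay, C = 43.62 × e^(−kt) = 43.62 × 0.3373 = 14.72 µg/L.
Second outfall: C = (34.70·14.72 + 2.110·1330)/36.81 = 90.11 µg/L.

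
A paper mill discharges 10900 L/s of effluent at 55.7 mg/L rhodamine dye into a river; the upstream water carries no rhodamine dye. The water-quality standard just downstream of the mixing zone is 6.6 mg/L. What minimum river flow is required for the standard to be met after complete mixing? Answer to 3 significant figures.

81100 L/s

Set C_mix = 6.6: (Q·0 + 10900·55.70) / (Q + 10900) = 6.6
→ Q = 10900·(55.70 − 6.6)/(6.6 − 0) = 81090 L/s.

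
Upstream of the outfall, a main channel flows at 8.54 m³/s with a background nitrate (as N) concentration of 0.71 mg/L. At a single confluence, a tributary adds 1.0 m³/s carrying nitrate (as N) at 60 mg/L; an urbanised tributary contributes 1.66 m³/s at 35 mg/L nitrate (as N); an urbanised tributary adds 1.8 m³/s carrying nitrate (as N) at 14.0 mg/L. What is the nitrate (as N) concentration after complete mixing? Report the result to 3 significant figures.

After mixing, C = (8.540·0.7100 + 1.000·60.00 + 1.660·35.00 + 1.800·14.00) / 13.00 = 149.4/13.00 = 11.49 mg/L.

11.5 mg/L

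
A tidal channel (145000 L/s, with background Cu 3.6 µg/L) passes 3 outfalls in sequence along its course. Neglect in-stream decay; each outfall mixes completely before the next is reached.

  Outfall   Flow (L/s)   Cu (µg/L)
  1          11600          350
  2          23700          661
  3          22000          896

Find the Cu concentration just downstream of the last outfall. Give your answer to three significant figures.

198 µg/L

Below outfall 1: Q → 156600 L/s, C = (145000·3.600 + 11600·350.0)/156600 = 29.26 µg/L.
Below outfall 2: Q → 180300 L/s, C = (156600·29.26 + 23700·661.0)/180300 = 112.3 µg/L.
Below outfall 3: Q → 202300 L/s, C = (180300·112.3 + 22000·896.0)/202300 = 197.5 µg/L.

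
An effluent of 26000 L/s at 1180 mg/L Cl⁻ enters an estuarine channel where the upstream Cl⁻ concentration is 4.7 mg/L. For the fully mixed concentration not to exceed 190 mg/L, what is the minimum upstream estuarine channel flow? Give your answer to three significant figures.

Set C_mix = 190: (Q·4.700 + 26000·1180) / (Q + 26000) = 190
→ Q = 26000·(1180 − 190)/(190 − 4.700) = 138900 L/s.

139000 L/s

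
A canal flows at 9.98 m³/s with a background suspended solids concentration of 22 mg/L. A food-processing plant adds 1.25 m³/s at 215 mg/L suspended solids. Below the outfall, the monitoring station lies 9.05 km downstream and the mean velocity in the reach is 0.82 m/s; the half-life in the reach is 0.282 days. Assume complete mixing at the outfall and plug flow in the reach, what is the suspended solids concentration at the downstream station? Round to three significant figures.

31.8 mg/L

Mixed concentration C = ΣQC/ΣQ = (9.980·22.00 + 1.250·215.0) / 11.23 = 488.3/11.23 = 43.48 mg/L.
Travel time t = 9.05·1000 / 0.82 = 11040 s = 3.066 h.
Half-life 0.282 d → k = ln 2 / 0.282 = 2.458 d⁻¹.
After decay, C = 43.48 × e^(−kt) = 43.48 × 0.7305 = 31.77 mg/L.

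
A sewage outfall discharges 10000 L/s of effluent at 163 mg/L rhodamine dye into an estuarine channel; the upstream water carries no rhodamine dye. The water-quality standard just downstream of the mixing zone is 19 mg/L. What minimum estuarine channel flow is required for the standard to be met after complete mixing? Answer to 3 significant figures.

Set C_mix = 19: (Q·0 + 10000·163.0) / (Q + 10000) = 19
→ Q = 10000·(163.0 − 19)/(19 − 0) = 75790 L/s.

75800 L/s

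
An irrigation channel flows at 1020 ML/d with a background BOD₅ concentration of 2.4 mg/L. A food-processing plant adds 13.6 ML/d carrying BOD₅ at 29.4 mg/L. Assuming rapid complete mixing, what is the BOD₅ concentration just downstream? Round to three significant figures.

2.76 mg/L

After mixing, C = (1020·2.400 + 13.60·29.40) / 1034 = 2848/1034 = 2.755 mg/L.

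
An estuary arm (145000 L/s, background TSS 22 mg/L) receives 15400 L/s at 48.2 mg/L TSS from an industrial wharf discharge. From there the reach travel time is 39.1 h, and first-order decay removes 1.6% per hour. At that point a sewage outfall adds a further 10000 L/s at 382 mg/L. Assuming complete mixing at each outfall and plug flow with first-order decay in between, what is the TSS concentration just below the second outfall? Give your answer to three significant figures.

34.7 mg/L

After mixing, C = (145000·22.00 + 15400·48.20) / 160400 = 3932000/160400 = 24.52 mg/L; combined flow 160400 L/s.
1.6%/h lost → k = −ln(1 − 0.016) = 0.01613 h⁻¹.
After decay, C = 24.52 × e^(−kt) = 24.52 × 0.5322 = 13.05 mg/L.
At the second outfall, C = (160400·13.05 + 10000·382.0) / (160400 + 10000) = 34.70 mg/L.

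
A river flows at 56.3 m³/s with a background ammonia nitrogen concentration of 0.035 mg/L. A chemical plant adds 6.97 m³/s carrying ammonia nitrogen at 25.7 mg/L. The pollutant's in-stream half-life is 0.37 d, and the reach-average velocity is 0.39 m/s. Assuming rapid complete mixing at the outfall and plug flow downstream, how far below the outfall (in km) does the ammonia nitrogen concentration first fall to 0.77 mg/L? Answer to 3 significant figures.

Mixed concentration C = ΣQC/ΣQ = (56.30·0.03500 + 6.970·25.70) / 63.27 = 181.1/63.27 = 2.862 mg/L.
Half-life 0.37 d → k = ln 2 / 0.37 = 1.873 d⁻¹.
Set 2.862·exp(−k·t) = 0.77 → t = ln(2.862/0.77)/k = 60560 s = 16.82 h.
Distance = v·t = 0.39·60560 = 23620 m = 23.62 km.

23.6 km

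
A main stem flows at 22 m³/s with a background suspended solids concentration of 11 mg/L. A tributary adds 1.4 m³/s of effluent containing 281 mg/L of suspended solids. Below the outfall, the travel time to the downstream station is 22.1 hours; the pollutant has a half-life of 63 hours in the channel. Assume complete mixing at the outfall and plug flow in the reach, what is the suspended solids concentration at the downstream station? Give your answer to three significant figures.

Conservation of mass: C = (22.00·11.00 + 1.400·281.0) / 23.40 = 635.4/23.40 = 27.15 mg/L.
Half-life 63 h → k = ln 2 / 63 = 0.01100 h⁻¹ = 0.2641 d⁻¹.
Decay over the reach: 27.15·exp(−kt) = 27.15·0.7842 = 21.29 mg/L.

21.3 mg/L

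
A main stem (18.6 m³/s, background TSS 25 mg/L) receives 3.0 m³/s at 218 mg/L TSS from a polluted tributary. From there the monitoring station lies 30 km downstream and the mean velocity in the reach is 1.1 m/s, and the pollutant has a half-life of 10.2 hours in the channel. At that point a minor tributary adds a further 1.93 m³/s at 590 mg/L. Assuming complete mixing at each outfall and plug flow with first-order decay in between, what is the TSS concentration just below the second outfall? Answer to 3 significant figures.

76.8 mg/L

Mixed concentration C = ΣQC/ΣQ = (18.60·25.00 + 3.000·218.0) / 21.60 = 1119/21.60 = 51.81 mg/L; combined flow 21.60 m³/s.
Travel time t = 30·1000 / 1.1 = 27270 s = 7.576 h.
Half-life 10.2 h → k = ln 2 / 10.2 = 0.06796 h⁻¹ = 1.631 d⁻¹.
First-order decay: C = 51.81·exp(−k·t) = 51.81·0.5976 = 30.96 mg/L.
At the second outfall, C = (21.60·30.96 + 1.930·590.0) / (21.60 + 1.930) = 76.81 mg/L.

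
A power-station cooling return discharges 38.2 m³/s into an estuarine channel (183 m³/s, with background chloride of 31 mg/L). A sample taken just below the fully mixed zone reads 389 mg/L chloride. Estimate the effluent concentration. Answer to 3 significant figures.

Mass balance: 183.0·31.00 + 38.20·Cₑ = 221.2·389.0
→ Cₑ = (221.2·389.0 − 183.0·31.00) / 38.20 = 2104 mg/L.

2100 mg/L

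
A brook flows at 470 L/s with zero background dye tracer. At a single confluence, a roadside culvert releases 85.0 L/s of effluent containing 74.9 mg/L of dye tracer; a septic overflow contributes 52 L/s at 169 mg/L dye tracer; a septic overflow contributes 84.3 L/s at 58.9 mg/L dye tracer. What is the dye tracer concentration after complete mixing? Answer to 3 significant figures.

After mixing, C = (470.0·0 + 85.00·74.90 + 52.00·169.0 + 84.30·58.90) / 691.3 = 20120/691.3 = 29.10 mg/L.

29.1 mg/L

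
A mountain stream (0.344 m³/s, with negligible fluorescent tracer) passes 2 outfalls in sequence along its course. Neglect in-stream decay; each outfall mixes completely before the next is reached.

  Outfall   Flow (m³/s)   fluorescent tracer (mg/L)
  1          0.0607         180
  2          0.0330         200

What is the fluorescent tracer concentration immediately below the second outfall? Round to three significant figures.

Below outfall 1: Q → 0.4047 m³/s, C = (0.3440·0 + 0.06070·180.0)/0.4047 = 27.00 mg/L.
Below outfall 2: Q → 0.4377 m³/s, C = (0.4047·27.00 + 0.03300·200.0)/0.4377 = 40.04 mg/L.

40.0 mg/L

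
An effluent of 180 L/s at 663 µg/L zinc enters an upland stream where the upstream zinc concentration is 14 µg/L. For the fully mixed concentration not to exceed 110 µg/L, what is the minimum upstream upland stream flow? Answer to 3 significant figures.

Set C_mix = 110: (Q·14.00 + 180.0·663.0) / (Q + 180.0) = 110
→ Q = 180.0·(663.0 − 110)/(110 − 14.00) = 1037 L/s.

1040 L/s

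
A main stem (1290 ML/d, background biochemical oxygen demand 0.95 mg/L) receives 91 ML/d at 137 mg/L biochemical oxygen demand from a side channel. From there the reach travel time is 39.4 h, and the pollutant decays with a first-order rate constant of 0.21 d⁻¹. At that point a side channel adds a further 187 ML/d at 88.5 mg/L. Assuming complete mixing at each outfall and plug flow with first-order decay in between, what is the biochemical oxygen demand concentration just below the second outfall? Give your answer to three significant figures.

16.7 mg/L

After mixing, C = (1290·0.9500 + 91.00·137.0) / 1381 = 13690/1381 = 9.915 mg/L; combined flow 1381 ML/d.
Applying C = C₀e^(−kt): 9.915 × 0.7084 = 7.024 mg/L.
Second outfall: C = (1381·7.024 + 187.0·88.50)/1568 = 16.74 mg/L.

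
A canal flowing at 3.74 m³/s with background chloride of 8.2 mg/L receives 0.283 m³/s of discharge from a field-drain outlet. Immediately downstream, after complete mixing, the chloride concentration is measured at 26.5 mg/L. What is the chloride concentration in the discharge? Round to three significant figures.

Mass balance: 3.740·8.200 + 0.2830·Cₑ = 4.023·26.50
→ Cₑ = (4.023·26.50 − 3.740·8.200) / 0.2830 = 268.3 mg/L.

268 mg/L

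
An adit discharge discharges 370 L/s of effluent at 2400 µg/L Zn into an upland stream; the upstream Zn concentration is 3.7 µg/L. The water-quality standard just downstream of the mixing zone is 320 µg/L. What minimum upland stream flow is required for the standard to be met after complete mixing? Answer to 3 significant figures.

Set C_mix = 320: (Q·3.700 + 370.0·2400) / (Q + 370.0) = 320
→ Q = 370.0·(2400 − 320)/(320 − 3.700) = 2433 L/s.

2430 L/s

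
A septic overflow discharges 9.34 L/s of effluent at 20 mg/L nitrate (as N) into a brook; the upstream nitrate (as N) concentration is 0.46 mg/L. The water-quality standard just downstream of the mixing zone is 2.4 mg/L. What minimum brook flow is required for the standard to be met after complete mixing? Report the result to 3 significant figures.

Set C_mix = 2.4: (Q·0.4600 + 9.340·20.00) / (Q + 9.340) = 2.4
→ Q = 9.340·(20.00 − 2.4)/(2.4 − 0.4600) = 84.73 L/s.

84.7 L/s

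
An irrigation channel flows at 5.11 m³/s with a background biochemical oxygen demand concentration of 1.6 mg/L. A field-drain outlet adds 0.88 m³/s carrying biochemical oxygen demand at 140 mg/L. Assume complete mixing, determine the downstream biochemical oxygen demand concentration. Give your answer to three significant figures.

Flow-weighted average: C = (5.110·1.600 + 0.8800·140.0) / 5.990 = 131.4/5.990 = 21.93 mg/L.

21.9 mg/L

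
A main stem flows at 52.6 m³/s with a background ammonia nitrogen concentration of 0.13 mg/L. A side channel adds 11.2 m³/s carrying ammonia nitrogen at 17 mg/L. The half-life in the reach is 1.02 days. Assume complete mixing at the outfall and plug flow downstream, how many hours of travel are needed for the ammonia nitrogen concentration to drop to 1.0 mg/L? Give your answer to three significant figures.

39.9 h

Conservation of mass: C = (52.60·0.1300 + 11.20·17.00) / 63.80 = 197.2/63.80 = 3.092 mg/L.
Half-life 1.02 d → k = ln 2 / 1.02 = 0.6796 d⁻¹.
3.092·exp(−k·t) = 1.0 → t = ln(3.092/1.0)/k = 143500 s = 39.86 h.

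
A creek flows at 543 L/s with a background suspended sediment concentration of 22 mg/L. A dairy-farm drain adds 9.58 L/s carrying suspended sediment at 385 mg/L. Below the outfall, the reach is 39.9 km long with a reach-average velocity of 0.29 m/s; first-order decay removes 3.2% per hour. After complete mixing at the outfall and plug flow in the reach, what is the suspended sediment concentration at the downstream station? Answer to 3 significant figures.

8.16 mg/L

Mass balance: C = (543.0·22.00 + 9.580·385.0) / 552.6 = 15630/552.6 = 28.29 mg/L.
Travel time t = 39.9·1000 / 0.29 = 137600 s = 38.22 h.
3.2%/h lost → k = −ln(1 − 0.032) = 0.03252 h⁻¹.
After decay, C = 28.29 × e^(−kt) = 28.29 × 0.2885 = 8.163 mg/L.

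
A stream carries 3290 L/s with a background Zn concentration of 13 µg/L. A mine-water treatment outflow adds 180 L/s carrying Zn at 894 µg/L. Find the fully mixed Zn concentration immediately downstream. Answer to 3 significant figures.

58.7 µg/L

Conservation of mass: C = (3290·13.00 + 180.0·894.0) / 3470 = 203700/3470 = 58.70 µg/L.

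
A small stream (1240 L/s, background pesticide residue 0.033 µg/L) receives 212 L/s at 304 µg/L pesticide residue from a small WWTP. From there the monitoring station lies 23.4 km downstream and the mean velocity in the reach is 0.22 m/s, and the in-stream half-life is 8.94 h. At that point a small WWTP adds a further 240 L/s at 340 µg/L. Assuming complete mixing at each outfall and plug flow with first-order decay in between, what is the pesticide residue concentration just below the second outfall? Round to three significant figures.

Mass balance: C = (1240·0.03300 + 212.0·304.0) / 1452 = 64490/1452 = 44.41 µg/L; combined flow 1452 L/s.
Travel time t = 23.4·1000 / 0.22 = 106400 s = 29.55 h.
Half-life 8.94 h → k = ln 2 / 8.94 = 0.07753 h⁻¹ = 1.861 d⁻¹.
Applying C = C₀e^(−kt): 44.41 × 0.1012 = 4.494 µg/L.
At the second outfall, C = (1452·4.494 + 240.0·340.0) / (1452 + 240.0) = 52.08 µg/L.

52.1 µg/L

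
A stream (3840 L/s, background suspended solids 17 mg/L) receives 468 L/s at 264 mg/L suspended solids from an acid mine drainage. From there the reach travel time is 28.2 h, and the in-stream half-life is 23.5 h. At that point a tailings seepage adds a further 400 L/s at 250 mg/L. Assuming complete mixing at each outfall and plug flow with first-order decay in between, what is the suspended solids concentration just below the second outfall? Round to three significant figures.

38.7 mg/L

Mixed concentration C = ΣQC/ΣQ = (3840·17.00 + 468.0·264.0) / 4308 = 188800/4308 = 43.83 mg/L; combined flow 4308 L/s.
Half-life 23.5 h → k = ln 2 / 23.5 = 0.02950 h⁻¹ = 0.7079 d⁻¹.
After decay, C = 43.83 × e^(−kt) = 43.83 × 0.4353 = 19.08 mg/L.
At the second outfall, C = (4308·19.08 + 400.0·250.0) / (4308 + 400.0) = 38.70 mg/L.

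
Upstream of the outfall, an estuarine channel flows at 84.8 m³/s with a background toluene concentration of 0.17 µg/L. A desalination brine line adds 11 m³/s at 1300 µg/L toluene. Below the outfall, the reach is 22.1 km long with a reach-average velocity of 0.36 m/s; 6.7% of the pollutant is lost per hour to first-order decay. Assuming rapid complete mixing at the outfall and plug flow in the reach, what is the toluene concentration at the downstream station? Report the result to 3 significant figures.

Mixed concentration C = ΣQC/ΣQ = (84.80·0.1700 + 11.00·1300) / 95.80 = 14310/95.80 = 149.4 µg/L.
Travel time t = 22.1·1000 / 0.36 = 61390 s = 17.05 h.
6.7%/h lost → k = −ln(1 − 0.067) = 0.06935 h⁻¹.
First-order decay: C = 149.4·exp(−k·t) = 149.4·0.3065 = 45.79 µg/L.

45.8 µg/L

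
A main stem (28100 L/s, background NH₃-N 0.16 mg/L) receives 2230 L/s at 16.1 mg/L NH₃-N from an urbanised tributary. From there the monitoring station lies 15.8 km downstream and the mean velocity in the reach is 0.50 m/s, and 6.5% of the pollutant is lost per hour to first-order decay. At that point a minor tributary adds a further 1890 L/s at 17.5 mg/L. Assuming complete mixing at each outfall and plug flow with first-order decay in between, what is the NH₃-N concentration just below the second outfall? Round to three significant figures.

Conservation of mass: C = (28100·0.1600 + 2230·16.10) / 30330 = 40400/30330 = 1.332 mg/L; combined flow 30330 L/s.
Travel time t = 15.8·1000 / 0.50 = 31600 s = 8.778 h.
6.5%/h lost → k = −ln(1 − 0.065) = 0.06721 h⁻¹.
Applying C = C₀e^(−kt): 1.332 × 0.5544 = 0.7384 mg/L.
Second outfall: C = (30330·0.7384 + 1890·17.50)/32220 = 1.722 mg/L.

1.72 mg/L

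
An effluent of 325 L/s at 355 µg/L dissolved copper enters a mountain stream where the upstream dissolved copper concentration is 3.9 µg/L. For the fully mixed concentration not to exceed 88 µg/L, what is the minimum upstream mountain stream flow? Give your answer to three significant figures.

1030 L/s

Set C_mix = 88: (Q·3.900 + 325.0·355.0) / (Q + 325.0) = 88
→ Q = 325.0·(355.0 − 88)/(88 − 3.900) = 1032 L/s.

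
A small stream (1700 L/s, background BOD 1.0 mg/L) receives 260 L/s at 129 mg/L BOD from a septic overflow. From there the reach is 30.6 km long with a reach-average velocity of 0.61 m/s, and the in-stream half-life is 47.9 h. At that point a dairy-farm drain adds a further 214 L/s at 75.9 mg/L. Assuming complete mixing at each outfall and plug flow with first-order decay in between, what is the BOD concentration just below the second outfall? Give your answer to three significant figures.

20.7 mg/L

Mixed concentration C = ΣQC/ΣQ = (1700·1.000 + 260.0·129.0) / 1960 = 35240/1960 = 17.98 mg/L; combined flow 1960 L/s.
Travel time t = 30.6·1000 / 0.61 = 50160 s = 13.93 h.
Half-life 47.9 h → k = ln 2 / 47.9 = 0.01447 h⁻¹ = 0.3473 d⁻¹.
After decay, C = 17.98 × e^(−kt) = 17.98 × 0.8174 = 14.70 mg/L.
Second outfall: C = (1960·14.70 + 214.0·75.90)/2174 = 20.72 mg/L.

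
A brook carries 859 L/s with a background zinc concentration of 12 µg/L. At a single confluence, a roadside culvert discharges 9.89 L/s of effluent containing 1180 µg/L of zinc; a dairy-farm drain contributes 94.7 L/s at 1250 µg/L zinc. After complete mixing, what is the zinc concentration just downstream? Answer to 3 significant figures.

Conservation of mass: C = (859.0·12.00 + 9.890·1180 + 94.70·1250) / 963.6 = 140400/963.6 = 145.7 µg/L.

146 µg/L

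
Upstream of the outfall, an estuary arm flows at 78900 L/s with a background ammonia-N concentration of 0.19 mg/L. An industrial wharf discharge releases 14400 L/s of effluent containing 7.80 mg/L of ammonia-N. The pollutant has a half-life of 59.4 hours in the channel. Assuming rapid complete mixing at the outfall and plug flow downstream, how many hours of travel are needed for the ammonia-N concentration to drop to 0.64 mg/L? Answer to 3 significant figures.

64.9 h

Flow-weighted average: C = (78900·0.1900 + 14400·7.800) / 93300 = 127300/93300 = 1.365 mg/L.
Half-life 59.4 h → k = ln 2 / 59.4 = 0.01167 h⁻¹ = 0.2801 d⁻¹.
1.365·exp(−k·t) = 0.64 → t = ln(1.365/0.64)/k = 233600 s = 64.88 h.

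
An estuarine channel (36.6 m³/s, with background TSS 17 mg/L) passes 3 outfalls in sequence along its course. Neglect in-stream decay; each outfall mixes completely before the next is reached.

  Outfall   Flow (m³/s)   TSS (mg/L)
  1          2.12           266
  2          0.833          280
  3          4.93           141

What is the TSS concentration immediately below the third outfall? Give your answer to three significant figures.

Below outfall 1: Q → 38.72 m³/s, C = (36.60·17.00 + 2.120·266.0)/38.72 = 30.63 mg/L.
Below outfall 2: Q → 39.55 m³/s, C = (38.72·30.63 + 0.8330·280.0)/39.55 = 35.89 mg/L.
Below outfall 3: Q → 44.48 m³/s, C = (39.55·35.89 + 4.930·141.0)/44.48 = 47.53 mg/L.

47.5 mg/L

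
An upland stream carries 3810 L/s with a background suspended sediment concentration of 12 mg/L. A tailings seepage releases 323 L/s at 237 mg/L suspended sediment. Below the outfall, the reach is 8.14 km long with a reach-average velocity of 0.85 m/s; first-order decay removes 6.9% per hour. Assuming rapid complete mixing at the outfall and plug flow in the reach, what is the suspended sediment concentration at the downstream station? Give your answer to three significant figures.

Conservation of mass: C = (3810·12.00 + 323.0·237.0) / 4133 = 122300/4133 = 29.58 mg/L.
Travel time t = 8.14·1000 / 0.85 = 9576 s = 2.660 h.
6.9%/h lost → k = −ln(1 − 0.069) = 0.07150 h⁻¹.
First-order decay: C = 29.58·exp(−k·t) = 29.58·0.8268 = 24.46 mg/L.

24.5 mg/L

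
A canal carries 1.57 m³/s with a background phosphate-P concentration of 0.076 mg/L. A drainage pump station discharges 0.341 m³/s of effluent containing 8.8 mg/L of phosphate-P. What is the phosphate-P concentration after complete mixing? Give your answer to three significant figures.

Mixed concentration C = ΣQC/ΣQ = (1.570·0.07600 + 0.3410·8.800) / 1.911 = 3.120/1.911 = 1.633 mg/L.

1.63 mg/L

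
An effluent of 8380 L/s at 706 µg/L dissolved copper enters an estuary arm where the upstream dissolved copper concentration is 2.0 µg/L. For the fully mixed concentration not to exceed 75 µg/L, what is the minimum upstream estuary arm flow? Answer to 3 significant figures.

72400 L/s

Set C_mix = 75: (Q·2.000 + 8380·706.0) / (Q + 8380) = 75
→ Q = 8380·(706.0 − 75)/(75 − 2.000) = 72440 L/s.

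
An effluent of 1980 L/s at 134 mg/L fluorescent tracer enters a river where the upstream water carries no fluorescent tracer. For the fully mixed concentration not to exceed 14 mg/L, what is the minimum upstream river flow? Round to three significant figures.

17000 L/s

Set C_mix = 14: (Q·0 + 1980·134.0) / (Q + 1980) = 14
→ Q = 1980·(134.0 − 14)/(14 − 0) = 16970 L/s.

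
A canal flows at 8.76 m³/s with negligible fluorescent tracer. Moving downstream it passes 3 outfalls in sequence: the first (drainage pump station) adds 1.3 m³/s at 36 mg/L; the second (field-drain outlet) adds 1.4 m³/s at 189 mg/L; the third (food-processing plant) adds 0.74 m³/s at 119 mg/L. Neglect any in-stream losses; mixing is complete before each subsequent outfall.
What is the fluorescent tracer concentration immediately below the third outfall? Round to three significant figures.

32.7 mg/L

Below outfall 1: Q → 10.06 m³/s, C = (8.760·0 + 1.300·36.00)/10.06 = 4.652 mg/L.
Below outfall 2: Q → 11.46 m³/s, C = (10.06·4.652 + 1.400·189.0)/11.46 = 27.17 mg/L.
Below outfall 3: Q → 12.20 m³/s, C = (11.46·27.17 + 0.7400·119.0)/12.20 = 32.74 mg/L.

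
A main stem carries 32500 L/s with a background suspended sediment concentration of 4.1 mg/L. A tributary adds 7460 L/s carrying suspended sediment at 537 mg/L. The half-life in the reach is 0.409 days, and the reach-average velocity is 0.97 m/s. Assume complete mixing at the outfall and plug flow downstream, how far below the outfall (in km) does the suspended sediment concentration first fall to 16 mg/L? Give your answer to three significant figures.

After mixing, C = (32500·4.100 + 7460·537.0) / 39960 = 4139000/39960 = 103.6 mg/L.
Half-life 0.409 d → k = ln 2 / 0.409 = 1.695 d⁻¹.
Set 103.6·exp(−k·t) = 16 → t = ln(103.6/16)/k = 95220 s = 26.45 h.
Distance = v·t = 0.97·95220 = 92370 m = 92.37 km.

92.4 km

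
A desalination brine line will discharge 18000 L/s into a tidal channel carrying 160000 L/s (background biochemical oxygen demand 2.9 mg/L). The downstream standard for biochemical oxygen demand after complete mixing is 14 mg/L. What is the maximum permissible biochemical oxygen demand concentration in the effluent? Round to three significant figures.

At the limit, (Qr·Cr + Qe·Cₑ)/(Qr + Qe) = 14:
Cₑ = (178000·14 − 160000·2.900) / 18000 = 112.7 mg/L.

113 mg/L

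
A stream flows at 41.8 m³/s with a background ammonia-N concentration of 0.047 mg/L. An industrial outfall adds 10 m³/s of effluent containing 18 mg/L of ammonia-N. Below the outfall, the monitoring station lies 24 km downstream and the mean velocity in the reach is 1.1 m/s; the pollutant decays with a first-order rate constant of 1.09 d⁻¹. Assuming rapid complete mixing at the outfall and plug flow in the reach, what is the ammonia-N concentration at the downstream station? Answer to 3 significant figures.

2.67 mg/L

After mixing, C = (41.80·0.04700 + 10.00·18.00) / 51.80 = 182.0/51.80 = 3.513 mg/L.
Travel time t = 24·1000 / 1.1 = 21820 s = 6.061 h.
After decay, C = 3.513 × e^(−kt) = 3.513 × 0.7594 = 2.668 mg/L.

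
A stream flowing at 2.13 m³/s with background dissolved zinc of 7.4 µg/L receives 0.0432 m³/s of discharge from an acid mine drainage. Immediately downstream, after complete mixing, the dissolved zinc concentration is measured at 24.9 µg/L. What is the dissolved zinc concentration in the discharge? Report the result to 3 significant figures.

Mass balance: 2.130·7.400 + 0.04320·Cₑ = 2.173·24.90
→ Cₑ = (2.173·24.90 − 2.130·7.400) / 0.04320 = 887.7 µg/L.

888 µg/L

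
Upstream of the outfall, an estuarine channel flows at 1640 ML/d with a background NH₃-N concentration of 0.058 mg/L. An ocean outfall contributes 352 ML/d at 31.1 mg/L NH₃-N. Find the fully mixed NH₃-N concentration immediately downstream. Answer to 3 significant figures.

5.54 mg/L

Flow-weighted average: C = (1640·0.05800 + 352.0·31.10) / 1992 = 11040/1992 = 5.543 mg/L.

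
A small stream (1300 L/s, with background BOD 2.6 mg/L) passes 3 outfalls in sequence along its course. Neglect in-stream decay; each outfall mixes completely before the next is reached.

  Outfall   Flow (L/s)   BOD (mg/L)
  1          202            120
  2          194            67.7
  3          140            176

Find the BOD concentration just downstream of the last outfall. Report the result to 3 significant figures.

35.6 mg/L

Below outfall 1: Q → 1502 L/s, C = (1300·2.600 + 202.0·120.0)/1502 = 18.39 mg/L.
Below outfall 2: Q → 1696 L/s, C = (1502·18.39 + 194.0·67.70)/1696 = 24.03 mg/L.
Below outfall 3: Q → 1836 L/s, C = (1696·24.03 + 140.0·176.0)/1836 = 35.62 mg/L.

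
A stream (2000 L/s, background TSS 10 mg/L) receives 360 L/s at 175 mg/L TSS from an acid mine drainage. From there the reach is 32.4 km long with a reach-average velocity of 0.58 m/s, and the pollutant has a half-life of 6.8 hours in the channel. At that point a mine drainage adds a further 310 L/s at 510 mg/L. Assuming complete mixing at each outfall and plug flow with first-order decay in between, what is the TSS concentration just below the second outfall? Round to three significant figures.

65.6 mg/L

Mass balance: C = (2000·10.00 + 360.0·175.0) / 2360 = 83000/2360 = 35.17 mg/L; combined flow 2360 L/s.
Travel time t = 32.4·1000 / 0.58 = 55860 s = 15.52 h.
Half-life 6.8 h → k = ln 2 / 6.8 = 0.1019 h⁻¹ = 2.446 d⁻¹.
Applying C = C₀e^(−kt): 35.17 × 0.2056 = 7.232 mg/L.
At the second outfall, C = (2360·7.232 + 310.0·510.0) / (2360 + 310.0) = 65.61 mg/L.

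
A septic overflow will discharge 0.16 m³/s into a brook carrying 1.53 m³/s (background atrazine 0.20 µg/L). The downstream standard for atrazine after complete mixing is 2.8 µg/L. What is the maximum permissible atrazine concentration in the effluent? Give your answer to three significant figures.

27.7 µg/L

At the limit, (Qr·Cr + Qe·Cₑ)/(Qr + Qe) = 2.8:
Cₑ = (1.690·2.8 − 1.530·0.2000) / 0.1600 = 27.66 µg/L.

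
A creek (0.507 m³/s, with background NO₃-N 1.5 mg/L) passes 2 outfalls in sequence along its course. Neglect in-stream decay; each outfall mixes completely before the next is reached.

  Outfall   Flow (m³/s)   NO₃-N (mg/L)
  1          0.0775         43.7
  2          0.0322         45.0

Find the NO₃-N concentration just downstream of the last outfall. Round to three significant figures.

9.07 mg/L

Outfall 1: combined Q = 0.5845 m³/s; C = (0.5070·1.500 + 0.07750·43.70)/0.5845 = 7.095 mg/L.
Outfall 2: combined Q = 0.6167 m³/s; C = (0.5845·7.095 + 0.03220·45.00)/0.6167 = 9.075 mg/L.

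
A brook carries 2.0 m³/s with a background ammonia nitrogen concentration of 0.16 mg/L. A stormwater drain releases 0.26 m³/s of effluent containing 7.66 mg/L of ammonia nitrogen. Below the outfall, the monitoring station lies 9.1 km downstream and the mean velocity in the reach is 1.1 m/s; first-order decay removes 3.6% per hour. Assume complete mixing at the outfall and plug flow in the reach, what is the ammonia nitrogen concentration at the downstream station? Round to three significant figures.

After mixing, C = (2.000·0.1600 + 0.2600·7.660) / 2.260 = 2.312/2.260 = 1.023 mg/L.
Travel time t = 9.1·1000 / 1.1 = 8273 s = 2.298 h.
3.6%/h lost → k = −ln(1 − 0.036) = 0.03666 h⁻¹.
Applying C = C₀e^(−kt): 1.023 × 0.9192 = 0.9402 mg/L.

0.940 mg/L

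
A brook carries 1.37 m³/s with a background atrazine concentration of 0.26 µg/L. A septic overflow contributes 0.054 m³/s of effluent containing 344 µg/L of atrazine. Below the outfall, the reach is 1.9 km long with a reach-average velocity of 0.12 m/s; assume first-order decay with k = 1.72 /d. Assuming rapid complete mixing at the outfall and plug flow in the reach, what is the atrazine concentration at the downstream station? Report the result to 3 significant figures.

Flow-weighted average: C = (1.370·0.2600 + 0.05400·344.0) / 1.424 = 18.93/1.424 = 13.30 µg/L.
Travel time t = 1.9·1000 / 0.12 = 15830 s = 4.398 h.
After decay, C = 13.30 × e^(−kt) = 13.30 × 0.7296 = 9.701 µg/L.

9.70 µg/L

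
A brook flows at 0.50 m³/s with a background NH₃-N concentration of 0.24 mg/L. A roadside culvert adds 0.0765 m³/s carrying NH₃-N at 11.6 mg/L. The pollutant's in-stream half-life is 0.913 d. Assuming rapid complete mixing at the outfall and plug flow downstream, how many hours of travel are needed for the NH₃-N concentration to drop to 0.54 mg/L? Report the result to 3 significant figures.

37.1 h

Flow-weighted average: C = (0.5000·0.2400 + 0.07650·11.60) / 0.5765 = 1.007/0.5765 = 1.747 mg/L.
Half-life 0.913 d → k = ln 2 / 0.913 = 0.7592 d⁻¹.
1.747·exp(−k·t) = 0.54 → t = ln(1.747/0.54)/k = 133600 s = 37.12 h.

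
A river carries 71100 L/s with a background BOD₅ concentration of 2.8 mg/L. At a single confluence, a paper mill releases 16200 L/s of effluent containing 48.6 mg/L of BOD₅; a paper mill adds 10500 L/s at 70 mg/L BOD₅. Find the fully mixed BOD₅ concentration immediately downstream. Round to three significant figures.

After mixing, C = (71100·2.800 + 16200·48.60 + 10500·70.00) / 97800 = 1721000/97800 = 17.60 mg/L.

17.6 mg/L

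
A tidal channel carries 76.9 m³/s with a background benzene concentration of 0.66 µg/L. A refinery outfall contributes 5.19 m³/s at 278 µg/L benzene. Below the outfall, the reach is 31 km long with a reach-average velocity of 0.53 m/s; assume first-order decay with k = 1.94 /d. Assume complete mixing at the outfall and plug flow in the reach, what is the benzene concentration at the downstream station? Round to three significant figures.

4.89 µg/L

Mixed concentration C = ΣQC/ΣQ = (76.90·0.6600 + 5.190·278.0) / 82.09 = 1494/82.09 = 18.19 µg/L.
Travel time t = 31·1000 / 0.53 = 58490 s = 16.25 h.
First-order decay: C = 18.19·exp(−k·t) = 18.19·0.2689 = 4.893 µg/L.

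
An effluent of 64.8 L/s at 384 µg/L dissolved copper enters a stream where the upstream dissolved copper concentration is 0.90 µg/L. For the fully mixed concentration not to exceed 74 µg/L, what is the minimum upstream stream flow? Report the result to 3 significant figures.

275 L/s

Set C_mix = 74: (Q·0.9000 + 64.80·384.0) / (Q + 64.80) = 74
→ Q = 64.80·(384.0 − 74)/(74 − 0.9000) = 274.8 L/s.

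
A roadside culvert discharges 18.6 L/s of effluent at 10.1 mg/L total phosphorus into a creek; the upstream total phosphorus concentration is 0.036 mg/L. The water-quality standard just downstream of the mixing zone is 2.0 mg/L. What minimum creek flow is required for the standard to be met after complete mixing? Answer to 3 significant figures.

Set C_mix = 2.0: (Q·0.03600 + 18.60·10.10) / (Q + 18.60) = 2.0
→ Q = 18.60·(10.10 − 2.0)/(2.0 − 0.03600) = 76.71 L/s.

76.7 L/s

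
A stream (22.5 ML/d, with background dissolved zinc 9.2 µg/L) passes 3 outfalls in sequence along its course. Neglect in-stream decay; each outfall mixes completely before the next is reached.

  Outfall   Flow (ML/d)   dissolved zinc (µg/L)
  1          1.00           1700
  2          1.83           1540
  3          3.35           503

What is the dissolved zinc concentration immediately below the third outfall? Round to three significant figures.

Below outfall 1: Q → 23.50 ML/d, C = (22.50·9.200 + 1.000·1700)/23.50 = 81.15 µg/L.
Below outfall 2: Q → 25.33 ML/d, C = (23.50·81.15 + 1.830·1540)/25.33 = 186.5 µg/L.
Below outfall 3: Q → 28.68 ML/d, C = (25.33·186.5 + 3.350·503.0)/28.68 = 223.5 µg/L.

224 µg/L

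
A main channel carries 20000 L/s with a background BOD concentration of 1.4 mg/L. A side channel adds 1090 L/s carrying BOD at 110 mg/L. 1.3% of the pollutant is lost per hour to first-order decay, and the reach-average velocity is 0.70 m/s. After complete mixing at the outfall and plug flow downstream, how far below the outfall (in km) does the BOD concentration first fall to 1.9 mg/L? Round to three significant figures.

251 km

Mass balance: C = (20000·1.400 + 1090·110.0) / 21090 = 147900/21090 = 7.013 mg/L.
1.3%/h lost → k = −ln(1 − 0.013) = 0.01309 h⁻¹.
Set 7.013·exp(−k·t) = 1.9 → t = ln(7.013/1.9)/k = 359300 s = 99.80 h.
Distance = v·t = 0.70·359300 = 251500 m = 251.5 km.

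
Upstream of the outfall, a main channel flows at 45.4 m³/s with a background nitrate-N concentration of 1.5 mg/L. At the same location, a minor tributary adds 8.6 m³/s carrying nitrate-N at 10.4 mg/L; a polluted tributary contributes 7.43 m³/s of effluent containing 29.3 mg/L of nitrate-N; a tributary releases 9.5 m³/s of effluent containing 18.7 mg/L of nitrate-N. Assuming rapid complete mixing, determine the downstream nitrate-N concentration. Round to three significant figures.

Mixed concentration C = ΣQC/ΣQ = (45.40·1.500 + 8.600·10.40 + 7.430·29.30 + 9.500·18.70) / 70.93 = 552.9/70.93 = 7.795 mg/L.

7.79 mg/L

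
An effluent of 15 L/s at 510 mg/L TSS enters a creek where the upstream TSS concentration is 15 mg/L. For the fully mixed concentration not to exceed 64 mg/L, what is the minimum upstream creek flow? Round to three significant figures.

Set C_mix = 64: (Q·15.00 + 15.00·510.0) / (Q + 15.00) = 64
→ Q = 15.00·(510.0 − 64)/(64 − 15.00) = 136.5 L/s.

137 L/s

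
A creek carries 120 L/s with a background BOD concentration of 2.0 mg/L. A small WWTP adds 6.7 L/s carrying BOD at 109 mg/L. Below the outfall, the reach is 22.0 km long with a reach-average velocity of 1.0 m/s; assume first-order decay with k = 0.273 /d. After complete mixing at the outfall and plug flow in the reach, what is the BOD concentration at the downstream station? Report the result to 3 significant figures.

Mass balance: C = (120.0·2.000 + 6.700·109.0) / 126.7 = 970.3/126.7 = 7.658 mg/L.
Travel time t = 22.0·1000 / 1.0 = 22000 s = 6.111 h.
After decay, C = 7.658 × e^(−kt) = 7.658 × 0.9328 = 7.144 mg/L.

7.14 mg/L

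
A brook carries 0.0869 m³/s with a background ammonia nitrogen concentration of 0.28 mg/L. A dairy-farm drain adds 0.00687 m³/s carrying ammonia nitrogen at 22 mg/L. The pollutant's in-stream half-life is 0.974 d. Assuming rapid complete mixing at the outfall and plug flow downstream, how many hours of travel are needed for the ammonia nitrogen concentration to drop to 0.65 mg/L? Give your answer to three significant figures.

35.7 h

Conservation of mass: C = (0.08690·0.2800 + 0.006870·22.00) / 0.09377 = 0.1755/0.09377 = 1.871 mg/L.
Half-life 0.974 d → k = ln 2 / 0.974 = 0.7117 d⁻¹.
1.871·exp(−k·t) = 0.65 → t = ln(1.871/0.65)/k = 128400 s = 35.66 h.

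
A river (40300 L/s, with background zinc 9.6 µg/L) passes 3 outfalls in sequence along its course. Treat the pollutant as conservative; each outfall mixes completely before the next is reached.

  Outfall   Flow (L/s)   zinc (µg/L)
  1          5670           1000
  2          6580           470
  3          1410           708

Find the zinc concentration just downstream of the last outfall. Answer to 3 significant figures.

188 µg/L

Below outfall 1: Q → 45970 L/s, C = (40300·9.600 + 5670·1000)/45970 = 131.8 µg/L.
Below outfall 2: Q → 52550 L/s, C = (45970·131.8 + 6580·470.0)/52550 = 174.1 µg/L.
Below outfall 3: Q → 53960 L/s, C = (52550·174.1 + 1410·708.0)/53960 = 188.1 µg/L.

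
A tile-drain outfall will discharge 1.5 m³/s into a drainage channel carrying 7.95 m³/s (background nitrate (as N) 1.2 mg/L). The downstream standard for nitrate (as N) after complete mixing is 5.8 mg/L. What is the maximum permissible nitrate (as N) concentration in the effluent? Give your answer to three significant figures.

30.2 mg/L

At the limit, (Qr·Cr + Qe·Cₑ)/(Qr + Qe) = 5.8:
Cₑ = (9.450·5.8 − 7.950·1.200) / 1.500 = 30.18 mg/L.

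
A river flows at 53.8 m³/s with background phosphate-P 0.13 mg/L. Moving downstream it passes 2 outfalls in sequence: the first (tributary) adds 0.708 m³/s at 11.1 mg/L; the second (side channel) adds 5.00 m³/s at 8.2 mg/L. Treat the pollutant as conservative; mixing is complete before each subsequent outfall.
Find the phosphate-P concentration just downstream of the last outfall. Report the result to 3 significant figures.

0.939 mg/L

Outfall 1: combined Q = 54.51 m³/s; C = (53.80·0.1300 + 0.7080·11.10)/54.51 = 0.2725 mg/L.
Outfall 2: combined Q = 59.51 m³/s; C = (54.51·0.2725 + 5.000·8.200)/59.51 = 0.9386 mg/L.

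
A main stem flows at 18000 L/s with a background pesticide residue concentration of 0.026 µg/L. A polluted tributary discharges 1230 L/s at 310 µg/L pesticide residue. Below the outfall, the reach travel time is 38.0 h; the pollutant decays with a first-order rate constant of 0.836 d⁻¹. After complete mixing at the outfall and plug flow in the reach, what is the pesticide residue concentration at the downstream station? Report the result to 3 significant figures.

Mixed concentration C = ΣQC/ΣQ = (18000·0.02600 + 1230·310.0) / 19230 = 381800/19230 = 19.85 µg/L.
After decay, C = 19.85 × e^(−kt) = 19.85 × 0.2662 = 5.284 µg/L.

5.28 µg/L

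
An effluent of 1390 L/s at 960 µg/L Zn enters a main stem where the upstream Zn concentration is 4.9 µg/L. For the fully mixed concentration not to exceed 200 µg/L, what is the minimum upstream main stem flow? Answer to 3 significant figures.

5410 L/s

Set C_mix = 200: (Q·4.900 + 1390·960.0) / (Q + 1390) = 200
→ Q = 1390·(960.0 − 200)/(200 − 4.900) = 5415 L/s.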